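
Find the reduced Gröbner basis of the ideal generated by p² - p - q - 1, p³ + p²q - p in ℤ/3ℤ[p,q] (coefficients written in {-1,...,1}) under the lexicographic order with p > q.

The reduced Gröbner basis is the canonical form of the ideal for this ordering.

f_1 = p² - p - q - 1, LT = p².
f_2 = p³ + p²q - p, LT = p³.

S(f_1,f_2): lcm = p³. S = -p²q - p² - pq.
  leading term p²q: subtract (-q)·f_1 from -p²q - p² - pq → -p² + pq - q² - q
  leading term p²: subtract (-1)·f_1 from -p² + pq - q² - q → pq - p - q² + q - 1
  leading term pq: no divisor's leading term divides it; move pq to the remainder.
  leading term p: no divisor's leading term divides it; move -p to the remainder.
  leading term q²: no divisor's leading term divides it; move -q² to the remainder.
  leading term q: no divisor's leading term divides it; move q to the remainder.
  leading term 1: no divisor's leading term divides it; move -1 to the remainder.
  remainder pq - p - q² + q - 1 ≠ 0; add g_3 = pq - p - q² + q - 1 to the basis.

S(f_1,g_3): lcm = p²q. S = p² + pq² + pq + p - q² - q.
  leading term p²: subtract (1)·f_1 from p² + pq² + pq + p - q² - q → pq² + pq - p - q² + 1
  leading term pq²: subtract (q)·g_3 from pq² + pq - p - q² + 1 → -pq - p + q³ + q² + q + 1
  leading term pq: subtract (-1)·g_3 from -pq - p + q³ + q² + q + 1 → p + q³ - q
  leading term p: no divisor's leading term divides it; move p to the remainder.
  leading term q³: no divisor's leading term divides it; move q³ to the remainder.
  leading term q: no divisor's leading term divides it; move -q to the remainder.
  remainder p + q³ - q ≠ 0; add g_4 = p + q³ - q to the basis.

S(f_2,g_3): lcm = p³q. S = p³ - p²q² - p²q + p² - pq.
  leading term p³: subtract (p)·f_1 from p³ - p²q² - p²q + p² - pq → -p²q² - p²q - p² + p
  leading term p²q²: subtract (-q²)·f_1 from -p²q² - p²q - p² + p → -p²q - p² - pq² + p - q³ - q²
  leading term p²q: subtract (-q)·f_1 from -p²q - p² - pq² + p - q³ - q² → -p² - pq² - pq + p - q³ + q² - q
  leading term p²: subtract (-1)·f_1 from -p² - pq² - pq + p - q³ + q² - q → -pq² - pq - q³ + q² + q - 1
  leading term pq²: subtract (-q)·g_3 from -pq² - pq - q³ + q² + q - 1 → pq + q³ - q² - 1
  leading term pq: subtract (1)·g_3 from pq + q³ - q² - 1 → p + q³ - q
  leading term p: subtract (1)·g_4 from p + q³ - q → 0
  remainder 0.

S(f_1,g_4): lcm = p². S = -pq³ + pq - p - q - 1.
  leading term pq³: subtract (-q²)·g_3 from -pq³ + pq - p - q - 1 → -pq² + pq - p - q⁴ + q³ - q² - q - 1
  leading term pq²: subtract (-q)·g_3 from -pq² + pq - p - q⁴ + q³ - q² - q - 1 → -p - q⁴ + q - 1
  leading term p: subtract (-1)·g_4 from -p - q⁴ + q - 1 → -q⁴ + q³ - 1
  leading term q⁴: no divisor's leading term divides it; move -q⁴ to the remainder.
  leading term q³: no divisor's leading term divides it; move q³ to the remainder.
  leading term 1: no divisor's leading term divides it; move -1 to the remainder.
  remainder -q⁴ + q³ - 1 ≠ 0; add g_5 = -q⁴ + q³ - 1 to the basis.

S(f_2,g_4): lcm = p³. S = -p²q³ - p²q - p.
  leading term p²q³: subtract (-q³)·f_1 from -p²q³ - p²q - p → -p²q - pq³ - p - q⁴ - q³
  leading term p²q: subtract (-q)·f_1 from -p²q - pq³ - p - q⁴ - q³ → -pq³ - pq - p - q⁴ - q³ - q² - q
  leading term pq³: subtract (-q²)·g_3 from -pq³ - pq - p - q⁴ - q³ - q² - q → -pq² - pq - p + q⁴ + q² - q
  leading term pq²: subtract (-q)·g_3 from -pq² - pq - p + q⁴ + q² - q → pq - p + q⁴ - q³ - q² + q
  leading term pq: subtract (1)·g_3 from pq - p + q⁴ - q³ - q² + q → q⁴ - q³ + 1
  leading term q⁴: subtract (-1)·g_5 from q⁴ - q³ + 1 → 0
  remainder 0.

S(g_3,g_4): lcm = pq. S = -p - q⁴ + q - 1.
  leading term p: subtract (-1)·g_4 from -p - q⁴ + q - 1 → -q⁴ + q³ - 1
  leading term q⁴: subtract (1)·g_5 from -q⁴ + q³ - 1 → 0
  remainder 0.

S(f_1,g_5): leading monomials are coprime, so the S-polynomial reduces to 0 (Buchberger's first criterion).
S(f_2,g_5): leading monomials are coprime, so the S-polynomial reduces to 0 (Buchberger's first criterion).
S(g_3,g_5): lcm = pq⁴. S = -p - q⁵ + q⁴ - q³.
  leading term p: subtract (-1)·g_4 from -p - q⁵ + q⁴ - q³ → -q⁵ + q⁴ - q
  leading term q⁵: subtract (q)·g_5 from -q⁵ + q⁴ - q → 0
  remainder 0.

S(g_4,g_5): leading monomials are coprime, so the S-polynomial reduces to 0 (Buchberger's first criterion).
Every S-polynomial of the final basis reduces to 0, so we have a Gröbner basis.
Inter-reduce: drop elements whose leading term is divisible by another's, tail-reduce, and make monic.

G = {p + q³ - q, q⁴ - q³ + 1}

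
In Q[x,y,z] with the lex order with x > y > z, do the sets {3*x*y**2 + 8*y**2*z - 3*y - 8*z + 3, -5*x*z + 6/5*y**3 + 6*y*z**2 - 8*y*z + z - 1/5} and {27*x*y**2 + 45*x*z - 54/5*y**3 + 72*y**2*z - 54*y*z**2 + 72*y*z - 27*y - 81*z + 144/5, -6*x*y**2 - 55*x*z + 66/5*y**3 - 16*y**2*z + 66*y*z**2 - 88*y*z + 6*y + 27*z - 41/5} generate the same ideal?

Yes, the ideals are equal.

Two ideals are equal iff their reduced Gröbner bases coincide (the reduced basis is unique for a fixed ordering).
Buchberger on the first generating set:
f_1 = 3*x*y**2 + 8*y**2*z - 3*y - 8*z + 3, LT = x*y**2.
f_2 = -5*x*z + 6/5*y**3 + 6*y*z**2 - 8*y*z + z - 1/5, LT = x*z.

S(f_1,f_2): lcm = x*y**2*z. S = 6/25*y**5 + 6/5*y**3*z**2 - 8/5*y**3*z + 8/3*y**2*z**2 + 1/5*y**2*z - 1/25*y**2 - y*z - 8/3*z**2 + z.
  reduce S modulo (f_1, f_2):
  remainder 6/25*y**5 + 6/5*y**3*z**2 - 8/5*y**3*z + 8/3*y**2*z**2 + 1/5*y**2*z - 1/25*y**2 - y*z - 8/3*z**2 + z ≠ 0; add g_3 = 6/25*y**5 + 6/5*y**3*z**2 - 8/5*y**3*z + 8/3*y**2*z**2 + 1/5*y**2*z - 1/25*y**2 - y*z - 8/3*z**2 + z to the basis.

The other S-polynomials (S(f_1,g_3), S(f_2,g_3)) all reduce to 0 modulo the current basis, so we have a Gröbner basis.
Inter-reduce: drop elements whose leading term is divisible by another's, tail-reduce, and make monic.
Reduced Gröbner basis: {x*y**2 + 8/3*y**2*z - y - 8/3*z + 1, x*z - 6/25*y**3 - 6/5*y*z**2 + 8/5*y*z - 1/5*z + 1/25, y**5 + 5*y**3*z**2 - 20/3*y**3*z + 100/9*y**2*z**2 + 5/6*y**2*z - 1/6*y**2 - 25/6*y*z - 100/9*z**2 + 25/6*z}.

Buchberger on the second generating set:
h_1 = 27*x*y**2 + 45*x*z - 54/5*y**3 + 72*y**2*z - 54*y*z**2 + 72*y*z - 27*y - 81*z + 144/5, LT = x*y**2.
h_2 = -6*x*y**2 - 55*x*z + 66/5*y**3 - 16*y**2*z + 66*y*z**2 - 88*y*z + 6*y + 27*z - 41/5, LT = x*y**2.

S(h_1,h_2): lcm = x*y**2. S = -15/2*x*z + 9/5*y**3 + 9*y*z**2 - 12*y*z + 3/2*z - 3/10.
  reduce S modulo (h_1, h_2):
  remainder -15/2*x*z + 9/5*y**3 + 9*y*z**2 - 12*y*z + 3/2*z - 3/10 ≠ 0; add k_3 = -15/2*x*z + 9/5*y**3 + 9*y*z**2 - 12*y*z + 3/2*z - 3/10 to the basis.

S(h_1,k_3): lcm = x*y**2*z. S = 5/3*x*z**2 + 6/25*y**5 + 6/5*y**3*z**2 - 2*y**3*z + 8/3*y**2*z**2 + 1/5*y**2*z - 1/25*y**2 - 2*y*z**3 + 8/3*y*z**2 - y*z - 3*z**2 + 16/15*z.
  reduce S modulo (h_1, h_2, k_3):
  remainder 6/25*y**5 + 6/5*y**3*z**2 - 8/5*y**3*z + 8/3*y**2*z**2 + 1/5*y**2*z - 1/25*y**2 - y*z - 8/3*z**2 + z ≠ 0; add k_4 = 6/25*y**5 + 6/5*y**3*z**2 - 8/5*y**3*z + 8/3*y**2*z**2 + 1/5*y**2*z - 1/25*y**2 - y*z - 8/3*z**2 + z to the basis.

The other S-polynomials (S(h_2,k_3), S(h_1,k_4), S(h_2,k_4), S(k_3,k_4)) all reduce to 0 modulo the current basis, so we have a Gröbner basis.
Inter-reduce: drop elements whose leading term is divisible by another's, tail-reduce, and make monic.
Reduced Gröbner basis: {x*y**2 + 8/3*y**2*z - y - 8/3*z + 1, x*z - 6/25*y**3 - 6/5*y*z**2 + 8/5*y*z - 1/5*z + 1/25, y**5 + 5*y**3*z**2 - 20/3*y**3*z + 100/9*y**2*z**2 + 5/6*y**2*z - 1/6*y**2 - 25/6*y*z - 100/9*z**2 + 25/6*z}.

The two bases agree; hence the ideals are identical.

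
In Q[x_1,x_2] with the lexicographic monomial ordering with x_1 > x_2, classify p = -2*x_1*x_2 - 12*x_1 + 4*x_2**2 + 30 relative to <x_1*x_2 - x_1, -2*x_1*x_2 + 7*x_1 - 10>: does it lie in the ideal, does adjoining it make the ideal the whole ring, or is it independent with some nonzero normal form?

Adjoining -2*x_1*x_2 - 12*x_1 + 4*x_2**2 + 30 makes the ideal the whole ring: the system is inconsistent.

First compute the reduced Gröbner basis of I by Buchberger's algorithm.
f_1 = x_1*x_2 - x_1, LT = x_1*x_2.
f_2 = -2*x_1*x_2 + 7*x_1 - 10, LT = x_1*x_2.

S(f_1,f_2): lcm = x_1*x_2. S = 5/2*x_1 - 5.
  reduce S modulo (f_1, f_2):
  remainder 5/2*x_1 - 5 ≠ 0; add h_3 = 5/2*x_1 - 5 to the basis.

S(f_1,h_3): lcm = x_1*x_2. S = -x_1 + 2*x_2.
  reduce S modulo (f_1, f_2, h_3):
  remainder 2*x_2 - 2 ≠ 0; add h_4 = 2*x_2 - 2 to the basis.

The other S-polynomials (S(f_2,h_3), S(f_1,h_4), S(f_2,h_4), S(h_3,h_4)) all reduce to 0 modulo the current basis, so we have a Gröbner basis.
Inter-reduce: drop elements whose leading term is divisible by another's, tail-reduce, and make monic.
Reduced Gröbner basis: {x_1 - 2, x_2 - 1}.
Label its elements g_1 = x_1 - 2, g_2 = x_2 - 1.

Reduce p = -2*x_1*x_2 - 12*x_1 + 4*x_2**2 + 30 modulo G:
  leading term x_1*x_2: subtract (-2*x_2)·g_1 from -2*x_1*x_2 - 12*x_1 + 4*x_2**2 + 30 → -12*x_1 + 4*x_2**2 - 4*x_2 + 30
  leading term x_1: subtract (-12)·g_1 from -12*x_1 + 4*x_2**2 - 4*x_2 + 30 → 4*x_2**2 - 4*x_2 + 6
  leading term x_2**2: subtract (4*x_2)·g_2 from 4*x_2**2 - 4*x_2 + 6 → 6
  leading term 1: no divisor's leading term divides it; move 6 to the remainder.
  normal form = 6.
The normal form is nonzero, so p ∉ I. Since p minus its normal form lies in I, I + (p) = I + (r) where r = 6; decide whether this ideal is the whole ring.
Here r = 6 is a nonzero constant, hence a unit: 1 ∈ I + (p), the Gröbner basis of I + (p) is {1}, and the enlarged system has no common solution — adjoining p is inconsistent.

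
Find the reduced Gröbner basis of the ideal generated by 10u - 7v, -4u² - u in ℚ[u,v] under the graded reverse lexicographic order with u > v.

f_1 = 10u - 7v, LT = u.
f_2 = -4u² - u, LT = u².

S(f_1,f_2): lcm = u². S = -7/10uv - ¼u.
  leading term uv: subtract (-7/100v)·f_1 from -7/10uv - ¼u → -49/100v² - ¼u
  leading term v²: no divisor's leading term divides it; move -49/100v² to the remainder.
  leading term u: subtract (-1/40)·f_1 from -¼u → -7/40v
  leading term v: no divisor's leading term divides it; move -7/40v to the remainder.
  remainder -49/100v² - 7/40v ≠ 0; add g_3 = -49/100v² - 7/40v to the basis.

S(f_1,g_3): leading monomials are coprime, so the S-polynomial reduces to 0 (Buchberger's first criterion).
S(f_2,g_3): leading monomials are coprime, so the S-polynomial reduces to 0 (Buchberger's first criterion).
Every S-polynomial of the final basis reduces to 0, so we have a Gröbner basis.
Inter-reduce: drop elements whose leading term is divisible by another's, tail-reduce, and make monic.

G = {v² + 5/14v, u - 7/10v}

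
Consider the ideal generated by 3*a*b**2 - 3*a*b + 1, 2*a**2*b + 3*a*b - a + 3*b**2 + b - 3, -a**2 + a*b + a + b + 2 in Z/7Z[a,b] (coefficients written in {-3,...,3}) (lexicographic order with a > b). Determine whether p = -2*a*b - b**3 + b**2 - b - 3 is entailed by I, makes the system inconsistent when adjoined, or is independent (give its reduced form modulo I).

Adjoining -2*a*b - b**3 + b**2 - b - 3 makes the ideal the whole ring: the system is inconsistent.

First compute the reduced Gröbner basis of I by Buchberger's algorithm.
f_1 = 3*a*b**2 - 3*a*b + 1, LT = a*b**2.
f_2 = 2*a**2*b + 3*a*b - a + 3*b**2 + b - 3, LT = a**2*b.
f_3 = -a**2 + a*b + a + b + 2, LT = a**2.

S(f_1,f_2): lcm = a**2*b**2. S = -a**2*b + 2*a*b**2 - 3*a*b - 2*a + 2*b**3 + 3*b**2 - 2*b.
  leading term a**2*b: subtract (3)·f_2 from -a**2*b + 2*a*b**2 - 3*a*b - 2*a + 2*b**3 + 3*b**2 - 2*b → 2*a*b**2 + 2*a*b + a + 2*b**3 + b**2 + 2*b + 2
  leading term a*b**2: subtract (3)·f_1 from 2*a*b**2 + 2*a*b + a + 2*b**3 + b**2 + 2*b + 2 → -3*a*b + a + 2*b**3 + b**2 + 2*b - 1
  leading term a*b: no divisor's leading term divides it; move -3*a*b to the remainder.
  leading term a: no divisor's leading term divides it; move a to the remainder.
  leading term b**3: no divisor's leading term divides it; move 2*b**3 to the remainder.
  leading term b**2: no divisor's leading term divides it; move b**2 to the remainder.
  leading term b: no divisor's leading term divides it; move 2*b to the remainder.
  leading term 1: no divisor's leading term divides it; move -1 to the remainder.
  remainder -3*a*b + a + 2*b**3 + b**2 + 2*b - 1 ≠ 0; add h_4 = -3*a*b + a + 2*b**3 + b**2 + 2*b - 1 to the basis.

S(f_1,f_3): lcm = a**2*b**2. S = -a**2*b + a*b**3 + a*b**2 - 2*a + b**3 + 2*b**2.
  leading term a**2*b: subtract (3)·f_2 from -a**2*b + a*b**3 + a*b**2 - 2*a + b**3 + 2*b**2 → a*b**3 + a*b**2 - 2*a*b + a + b**3 - 3*b + 2
  leading term a*b**3: subtract (-2*b)·f_1 from a*b**3 + a*b**2 - 2*a*b + a + b**3 - 3*b + 2 → 2*a*b**2 - 2*a*b + a + b**3 - b + 2
  leading term a*b**2: subtract (3)·f_1 from 2*a*b**2 - 2*a*b + a + b**3 - b + 2 → a + b**3 - b - 1
  leading term a: no divisor's leading term divides it; move a to the remainder.
  leading term b**3: no divisor's leading term divides it; move b**3 to the remainder.
  leading term b: no divisor's leading term divides it; move -b to the remainder.
  leading term 1: no divisor's leading term divides it; move -1 to the remainder.
  remainder a + b**3 - b - 1 ≠ 0; add h_5 = a + b**3 - b - 1 to the basis.

S(f_2,f_3): lcm = a**2*b. S = a*b**2 - a*b + 3*a - b**2 - b + 2.
  leading term a*b**2: subtract (-2)·f_1 from a*b**2 - a*b + 3*a - b**2 - b + 2 → 3*a - b**2 - b - 3
  leading term a: subtract (3)·h_5 from 3*a - b**2 - b - 3 → -3*b**3 - b**2 + 2*b
  leading term b**3: no divisor's leading term divides it; move -3*b**3 to the remainder.
  leading term b**2: no divisor's leading term divides it; move -b**2 to the remainder.
  leading term b: no divisor's leading term divides it; move 2*b to the remainder.
  remainder -3*b**3 - b**2 + 2*b ≠ 0; add h_6 = -3*b**3 - b**2 + 2*b to the basis.

S(f_1,h_4): lcm = a*b**2. S = -3*a*b + 3*b**4 - 2*b**3 + 3*b**2 + 2*b - 2.
  leading term a*b: subtract (1)·h_4 from -3*a*b + 3*b**4 - 2*b**3 + 3*b**2 + 2*b - 2 → -a + 3*b**4 + 3*b**3 + 2*b**2 - 1
  leading term a: subtract (-1)·h_5 from -a + 3*b**4 + 3*b**3 + 2*b**2 - 1 → 3*b**4 - 3*b**3 + 2*b**2 - b - 2
  leading term b**4: subtract (-b)·h_6 from 3*b**4 - 3*b**3 + 2*b**2 - b - 2 → 3*b**3 - 3*b**2 - b - 2
  leading term b**3: subtract (-1)·h_6 from 3*b**3 - 3*b**2 - b - 2 → 3*b**2 + b - 2
  leading term b**2: no divisor's leading term divides it; move 3*b**2 to the remainder.
  leading term b: no divisor's leading term divides it; move b to the remainder.
  leading term 1: no divisor's leading term divides it; move -2 to the remainder.
  remainder 3*b**2 + b - 2 ≠ 0; add h_7 = 3*b**2 + b - 2 to the basis.

The other S-polynomials (S(f_2,h_4), S(f_3,h_4), S(f_1,h_5), S(f_2,h_5), S(f_3,h_5), S(h_4,h_5), S(f_1,h_6), S(f_2,h_6), S(f_3,h_6), S(h_4,h_6), S(h_5,h_6), S(f_1,h_7), S(f_2,h_7), S(f_3,h_7), S(h_4,h_7), S(h_5,h_7), S(h_6,h_7)) all reduce to 0 modulo the current basis, so we have a Gröbner basis.
Inter-reduce: drop elements whose leading term is divisible by another's, tail-reduce, and make monic.
Reduced Gröbner basis: {a - b - 2, b**2 - 2*b - 3}.
Label its elements g_1 = a - b - 2, g_2 = b**2 - 2*b - 3.

Reduce p = -2*a*b - b**3 + b**2 - b - 3 modulo G:
  leading term a*b: subtract (-2*b)·g_1 from -2*a*b - b**3 + b**2 - b - 3 → -b**3 - b**2 + 2*b - 3
  leading term b**3: subtract (-b)·g_2 from -b**3 - b**2 + 2*b - 3 → -3*b**2 - b - 3
  leading term b**2: subtract (-3)·g_2 from -3*b**2 - b - 3 → 2
  leading term 1: no divisor's leading term divides it; move 2 to the remainder.
  normal form = 2.
The normal form is nonzero, so p ∉ I. Since p minus its normal form lies in I, I + (p) = I + (r) where r = 2; decide whether this ideal is the whole ring.
Here r = 2 is a nonzero constant, hence a unit: 1 ∈ I + (p), the Gröbner basis of I + (p) is {1}, and the enlarged system has no common solution — adjoining p is inconsistent.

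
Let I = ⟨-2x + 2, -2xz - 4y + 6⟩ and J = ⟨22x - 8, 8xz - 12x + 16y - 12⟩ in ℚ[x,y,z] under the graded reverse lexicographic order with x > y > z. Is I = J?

For a fixed monomial order, each ideal has a unique reduced Gröbner basis; comparing bases decides equality.
Buchberger on the first generating set:
f_1 = -2x + 2, LT = x.
f_2 = -2xz - 4y + 6, LT = xz.

S(f_1,f_2): lcm = xz. S = -2y - z + 3.
  leading term y: no divisor's leading term divides it; move -2y to the remainder.
  leading term z: no divisor's leading term divides it; move -z to the remainder.
  leading term 1: no divisor's leading term divides it; move 3 to the remainder.
  remainder -2y - z + 3 ≠ 0; add g_3 = -2y - z + 3 to the basis.

The other S-polynomials (S(f_1,g_3), S(f_2,g_3)) all reduce to 0 modulo the current basis, so we have a Gröbner basis.
Inter-reduce: drop elements whose leading term is divisible by another's, tail-reduce, and make monic.
Reduced Gröbner basis: {x - 1, y + ½z - 3/2}.

Buchberger on the second generating set:
h_1 = 22x - 8, LT = x.
h_2 = 8xz - 12x + 16y - 12, LT = xz.

S(h_1,h_2): lcm = xz. S = 3/2x - 2y - 4/11z + 3/2.
  leading term x: subtract (3/44)·h_1 from 3/2x - 2y - 4/11z + 3/2 → -2y - 4/11z + 45/22
  leading term y: no divisor's leading term divides it; move -2y to the remainder.
  leading term z: no divisor's leading term divides it; move -4/11z to the remainder.
  leading term 1: no divisor's leading term divides it; move 45/22 to the remainder.
  remainder -2y - 4/11z + 45/22 ≠ 0; add k_3 = -2y - 4/11z + 45/22 to the basis.

The other S-polynomials (S(h_1,k_3), S(h_2,k_3)) all reduce to 0 modulo the current basis, so we have a Gröbner basis.
Inter-reduce: drop elements whose leading term is divisible by another's, tail-reduce, and make monic.
Reduced Gröbner basis: {x - 4/11, y + 2/11z - 45/44}.

These differ, so the ideals are not equal.

No, the ideals differ.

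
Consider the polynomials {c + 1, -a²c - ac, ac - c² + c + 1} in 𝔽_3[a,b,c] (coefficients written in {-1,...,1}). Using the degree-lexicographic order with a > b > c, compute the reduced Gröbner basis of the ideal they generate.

f_1 = c + 1, LT = c.
f_2 = -a²c - ac, LT = a²c.
f_3 = ac - c² + c + 1, LT = ac.

S(f_1,f_2): lcm = a²c. S = a² - ac.
  leading term a²: no divisor's leading term divides it; move a² to the remainder.
  leading term ac: subtract (-a)·f_1 from -ac → a
  leading term a: no divisor's leading term divides it; move a to the remainder.
  remainder a² + a ≠ 0; add g_4 = a² + a to the basis.

S(f_1,f_3): lcm = ac. S = c² + a - c - 1.
  leading term c²: subtract (c)·f_1 from c² + a - c - 1 → a + c - 1
  leading term a: no divisor's leading term divides it; move a to the remainder.
  leading term c: subtract (1)·f_1 from c - 1 → 1
  leading term 1: no divisor's leading term divides it; move 1 to the remainder.
  remainder a + 1 ≠ 0; add g_5 = a + 1 to the basis.

S(f_2,f_3): lcm = a²c. S = ac² - a.
  leading term ac²: subtract (ac)·f_1 from ac² - a → -ac - a
  leading term ac: subtract (-a)·f_1 from -ac - a → 0
  remainder 0.

S(f_1,g_4): leading monomials are coprime, so the S-polynomial reduces to 0 (Buchberger's first criterion).
S(f_2,g_4): lcm = a²c. S = 0.
  remainder 0.

S(f_3,g_4): lcm = a²c. S = -ac² + a.
  leading term ac²: subtract (-ac)·f_1 from -ac² + a → ac + a
  leading term ac: subtract (a)·f_1 from ac + a → 0
  remainder 0.

S(f_1,g_5): leading monomials are coprime, so the S-polynomial reduces to 0 (Buchberger's first criterion).
S(f_2,g_5): lcm = a²c. S = 0.
  remainder 0.

S(f_3,g_5): lcm = ac. S = -c² + 1.
  leading term c²: subtract (-c)·f_1 from -c² + 1 → c + 1
  leading term c: subtract (1)·f_1 from c + 1 → 0
  remainder 0.

S(g_4,g_5): lcm = a². S = 0.
  remainder 0.

Every S-polynomial of the final basis reduces to 0, so we have a Gröbner basis.
Inter-reduce: drop elements whose leading term is divisible by another's, tail-reduce, and make monic.

G = {a + 1, c + 1}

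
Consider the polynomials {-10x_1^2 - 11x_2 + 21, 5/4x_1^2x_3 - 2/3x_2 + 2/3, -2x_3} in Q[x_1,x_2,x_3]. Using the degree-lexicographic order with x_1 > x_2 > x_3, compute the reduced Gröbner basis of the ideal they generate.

f_1 = -10x_1^2 - 11x_2 + 21, LT = x_1^2.
f_2 = 5/4x_1^2x_3 - 2/3x_2 + 2/3, LT = x_1^2x_3.
f_3 = -2x_3, LT = x_3.

S(f_1,f_2): lcm = x_1^2x_3. S = 11/10x_2x_3 + 8/15x_2 - 21/10x_3 - 8/15.
  reduce S modulo (f_1, f_2, f_3):
  remainder 8/15x_2 - 8/15 ≠ 0; add g_4 = 8/15x_2 - 8/15 to the basis.

The other S-polynomials (S(f_1,f_3), S(f_2,f_3), S(f_1,g_4), S(f_2,g_4), S(f_3,g_4)) all reduce to 0 modulo the current basis, so we have a Gröbner basis.
Inter-reduce: drop elements whose leading term is divisible by another's, tail-reduce, and make monic.

G = {x_1^2 - 1, x_2 - 1, x_3}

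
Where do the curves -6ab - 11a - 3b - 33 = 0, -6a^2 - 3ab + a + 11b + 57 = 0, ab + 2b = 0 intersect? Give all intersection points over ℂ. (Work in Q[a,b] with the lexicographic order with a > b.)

{(-3, 0)}

Compute a lex Gröbner basis by Buchberger's algorithm.
f_1 = -6ab - 11a - 3b - 33, LT = ab.
f_2 = -6a^2 - 3ab + a + 11b + 57, LT = a^2.
f_3 = ab + 2b, LT = ab.

S(f_1,f_2): lcm = a^2b. S = 11/6a^2 - 1/2ab^2 + 2/3ab + 11/2a + 11/6b^2 + 19/2b.
  leading term a^2: subtract (-11/36)·f_2 from 11/6a^2 - 1/2ab^2 + 2/3ab + 11/2a + 11/6b^2 + 19/2b → -1/2ab^2 - 1/4ab + 209/36a + 11/6b^2 + 463/36b + 209/12
  leading term ab^2: subtract (1/12b)·f_1 from -1/2ab^2 - 1/4ab + 209/36a + 11/6b^2 + 463/36b + 209/12 → 2/3ab + 209/36a + 25/12b^2 + 281/18b + 209/12
  leading term ab: subtract (-1/9)·f_1 from 2/3ab + 209/36a + 25/12b^2 + 281/18b + 209/12 → 55/12a + 25/12b^2 + 275/18b + 55/4
  leading term a: no divisor's leading term divides it; move 55/12a to the remainder.
  leading term b^2: no divisor's leading term divides it; move 25/12b^2 to the remainder.
  leading term b: no divisor's leading term divides it; move 275/18b to the remainder.
  leading term 1: no divisor's leading term divides it; move 55/4 to the remainder.
  remainder 55/12a + 25/12b^2 + 275/18b + 55/4 ≠ 0; add h_4 = 55/12a + 25/12b^2 + 275/18b + 55/4 to the basis.

S(f_1,f_3): lcm = ab. S = 11/6a - 3/2b + 11/2.
  leading term a: subtract (2/5)·h_4 from 11/6a - 3/2b + 11/2 → -5/6b^2 - 137/18b
  leading term b^2: no divisor's leading term divides it; move -5/6b^2 to the remainder.
  leading term b: no divisor's leading term divides it; move -137/18b to the remainder.
  remainder -5/6b^2 - 137/18b ≠ 0; add h_5 = -5/6b^2 - 137/18b to the basis.

S(f_2,f_3): lcm = a^2b. S = 1/2ab^2 - 13/6ab - 11/6b^2 - 19/2b.
  leading term ab^2: subtract (-1/12b)·f_1 from 1/2ab^2 - 13/6ab - 11/6b^2 - 19/2b → -37/12ab - 25/12b^2 - 49/4b
  leading term ab: subtract (37/72)·f_1 from -37/12ab - 25/12b^2 - 49/4b → 407/72a - 25/12b^2 - 257/24b + 407/24
  leading term a: subtract (37/30)·h_4 from 407/72a - 25/12b^2 - 257/24b + 407/24 → -335/72b^2 - 6383/216b
  leading term b^2: subtract (67/12)·h_5 from -335/72b^2 - 6383/216b → 233/18b
  leading term b: no divisor's leading term divides it; move 233/18b to the remainder.
  remainder 233/18b ≠ 0; add h_6 = 233/18b to the basis.

The other S-polynomials (S(f_1,h_4), S(f_2,h_4), S(f_3,h_4), S(f_1,h_5), S(f_2,h_5), S(f_3,h_5), S(h_4,h_5), S(f_1,h_6), S(f_2,h_6), S(f_3,h_6), S(h_4,h_6), S(h_5,h_6)) all reduce to 0 modulo the current basis, so we have a Gröbner basis.
Inter-reduce: drop elements whose leading term is divisible by another's, tail-reduce, and make monic.
Reduced Gröbner basis: {a + 3, b}.

Elimination: the polynomial b lies in the elimination ideal for b, so b ∈ {0}. For each such b, the remaining basis elements (now univariate) give the rest of the solution.
  b = 0: the earlier basis element becomes a + 3 = 0, giving a = -3 — point (-3, 0).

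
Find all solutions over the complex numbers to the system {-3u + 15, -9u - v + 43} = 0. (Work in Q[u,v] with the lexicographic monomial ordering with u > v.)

{(5, -2)}

Compute a lex Gröbner basis by Buchberger's algorithm.
f_1 = -3u + 15, LT = u.
f_2 = -9u - v + 43, LT = u.

S(f_1,f_2): lcm = u. S = -1/9v - 2/9.
  leading term v: no divisor's leading term divides it; move -1/9v to the remainder.
  leading term 1: no divisor's leading term divides it; move -2/9 to the remainder.
  remainder -1/9v - 2/9 ≠ 0; add h_3 = -1/9v - 2/9 to the basis.

The other S-polynomials (S(f_1,h_3), S(f_2,h_3)) all reduce to 0 modulo the current basis, so we have a Gröbner basis.
Inter-reduce: drop elements whose leading term is divisible by another's, tail-reduce, and make monic.
Reduced Gröbner basis: {u - 5, v + 2}.

The lex basis is triangular: the last element involves only v. Solving v + 2 = 0 gives v ∈ {-2}; substituting each value into the earlier elements determines the remaining variables.
  v = -2: the earlier basis element becomes u - 5 = 0, giving u = 5 — point (5, -2).
A lex Gröbner basis triangularizes the system, enabling back-substitution.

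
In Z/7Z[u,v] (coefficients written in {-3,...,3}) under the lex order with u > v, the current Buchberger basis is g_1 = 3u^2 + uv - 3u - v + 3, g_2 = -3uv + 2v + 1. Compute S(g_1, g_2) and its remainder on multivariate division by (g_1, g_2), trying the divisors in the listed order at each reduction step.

lcm(LM(g_1), LM(g_2)) = u^2v.
S = (lcm/LT(g_1))·g_1 − (lcm/LT(g_2))·g_2 = -2uv^2 + 2uv - 2u + 2v^2 + v.
Reduce S modulo (g_1, g_2) in that order:
  leading term uv^2: subtract (3v)·g_2 from -2uv^2 + 2uv - 2u + 2v^2 + v → 2uv - 2u + 3v^2 - 2v
  leading term uv: subtract (-3)·g_2 from 2uv - 2u + 3v^2 - 2v → -2u + 3v^2 - 3v + 3
  leading term u: no divisor's leading term divides it; move -2u to the remainder.
  leading term v^2: no divisor's leading term divides it; move 3v^2 to the remainder.
  leading term v: no divisor's leading term divides it; move -3v to the remainder.
  leading term 1: no divisor's leading term divides it; move 3 to the remainder.
The remainder -2u + 3v^2 - 3v + 3 is nonzero, so it would be added as the next basis element.

S(g_1, g_2) = -2uv^2 + 2uv - 2u + 2v^2 + v; remainder on division = -2u + 3v^2 - 3v + 3.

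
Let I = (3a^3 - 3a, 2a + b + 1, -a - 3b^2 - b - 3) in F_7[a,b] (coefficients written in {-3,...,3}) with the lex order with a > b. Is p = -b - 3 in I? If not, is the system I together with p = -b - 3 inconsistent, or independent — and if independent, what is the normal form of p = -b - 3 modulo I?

-b - 3 lies in I (it reduces to 0).

First compute the reduced Gröbner basis of I by Buchberger's algorithm.
f_1 = 3a^3 - 3a, LT = a^3.
f_2 = 2a + b + 1, LT = a.
f_3 = -a - 3b^2 - b - 3, LT = a.

S(f_1,f_2): lcm = a^3. S = 3a^2b + 3a^2 - a.
  reduce S modulo (f_1, f_2, f_3):
  remainder -b^3 - 3b^2 + b + 3 ≠ 0; add h_4 = -b^3 - 3b^2 + b + 3 to the basis.

S(f_1,f_3): lcm = a^3. S = -3a^2b^2 - a^2b - 3a^2 - a.
  reduce S modulo (f_1, f_2, f_3, h_4):
  remainder b^2 - 3b + 3 ≠ 0; add h_5 = b^2 - 3b + 3 to the basis.

S(f_2,f_3): lcm = a. S = -3b^2 + 3b + 1.
  reduce S modulo (f_1, f_2, f_3, h_4, h_5):
  remainder b + 3 ≠ 0; add h_6 = b + 3 to the basis.

The other S-polynomials (S(f_1,h_4), S(f_2,h_4), S(f_3,h_4), S(f_1,h_5), S(f_2,h_5), S(f_3,h_5), S(h_4,h_5), S(f_1,h_6), S(f_2,h_6), S(f_3,h_6), S(h_4,h_6), S(h_5,h_6)) all reduce to 0 modulo the current basis, so we have a Gröbner basis.
Inter-reduce: drop elements whose leading term is divisible by another's, tail-reduce, and make monic.
Reduced Gröbner basis: {a - 1, b + 3}.
Label its elements g_1 = a - 1, g_2 = b + 3.

Reduce p = -b - 3 modulo G:
  leading term b: subtract (-1)·g_2 from -b - 3 → 0
  normal form = 0.
Since the normal form is 0, p ∈ I.

Ideal membership is decidable via reduction modulo a Gröbner basis.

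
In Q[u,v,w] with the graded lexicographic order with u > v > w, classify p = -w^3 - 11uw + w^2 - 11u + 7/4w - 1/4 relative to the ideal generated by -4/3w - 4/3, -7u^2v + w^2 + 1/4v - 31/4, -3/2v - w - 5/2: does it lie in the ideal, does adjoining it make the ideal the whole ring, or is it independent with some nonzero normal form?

-w^3 - 11uw + w^2 - 11u + 7/4w - 1/4 lies in I (it reduces to 0).

First compute the reduced Gröbner basis of I by Buchberger's algorithm.
f_1 = -4/3w - 4/3, LT = w.
f_2 = -7u^2v + w^2 + 1/4v - 31/4, LT = u^2v.
f_3 = -3/2v - w - 5/2, LT = v.

S(f_2,f_3): lcm = u^2v. S = -2/3u^2w - 5/3u^2 - 1/7w^2 - 1/28v + 31/28.
  leading term u^2w: subtract (1/2u^2)·f_1 from -2/3u^2w - 5/3u^2 - 1/7w^2 - 1/28v + 31/28 → -u^2 - 1/7w^2 - 1/28v + 31/28
  leading term u^2: no divisor's leading term divides it; move -u^2 to the remainder.
  leading term w^2: subtract (3/28w)·f_1 from -1/7w^2 - 1/28v + 31/28 → -1/28v + 1/7w + 31/28
  leading term v: subtract (1/42)·f_3 from -1/28v + 1/7w + 31/28 → 1/6w + 7/6
  leading term w: subtract (-1/8)·f_1 from 1/6w + 7/6 → 1
  leading term 1: no divisor's leading term divides it; move 1 to the remainder.
  remainder -u^2 + 1 ≠ 0; add h_4 = -u^2 + 1 to the basis.

The other S-polynomials (S(f_1,f_2), S(f_1,f_3), S(f_1,h_4), S(f_2,h_4), S(f_3,h_4)) all reduce to 0 modulo the current basis, so we have a Gröbner basis.
Inter-reduce: drop elements whose leading term is divisible by another's, tail-reduce, and make monic.
Reduced Gröbner basis: {u^2 - 1, v + 1, w + 1}.
Label its elements g_1 = u^2 - 1, g_2 = v + 1, g_3 = w + 1.

Reduce p = -w^3 - 11uw + w^2 - 11u + 7/4w - 1/4 modulo G:
  leading term w^3: subtract (-w^2)·g_3 from -w^3 - 11uw + w^2 - 11u + 7/4w - 1/4 → -11uw + 2w^2 - 11u + 7/4w - 1/4
  leading term uw: subtract (-11u)·g_3 from -11uw + 2w^2 - 11u + 7/4w - 1/4 → 2w^2 + 7/4w - 1/4
  leading term w^2: subtract (2w)·g_3 from 2w^2 + 7/4w - 1/4 → -1/4w - 1/4
  leading term w: subtract (-1/4)·g_3 from -1/4w - 1/4 → 0
  normal form = 0.
Since the normal form is 0, p ∈ I.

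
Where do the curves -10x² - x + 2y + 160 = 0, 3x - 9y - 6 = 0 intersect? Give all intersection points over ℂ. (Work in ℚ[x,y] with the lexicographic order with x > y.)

{(-4, -2), (119/30, 59/90)}

Compute a lex Gröbner basis by Buchberger's algorithm.
f_1 = -10x² - x + 2y + 160, LT = x².
f_2 = 3x - 9y - 6, LT = x.

S(f_1,f_2): lcm = x². S = 3xy + 21/10x - ⅕y - 16.
  reduce S modulo (f_1, f_2):
  remainder 9y² + 121/10y - 59/5 ≠ 0; add h_3 = 9y² + 121/10y - 59/5 to the basis.

The other S-polynomials (S(f_1,h_3), S(f_2,h_3)) all reduce to 0 modulo the current basis, so we have a Gröbner basis.
Inter-reduce: drop elements whose leading term is divisible by another's, tail-reduce, and make monic.
Reduced Gröbner basis: {x - 3y - 2, y² + 121/90y - 59/45}.

Since the basis is lex-ordered, y² + 121/90y - 59/45 is univariate in y. Its roots are {-2, 59/90}. Back-substituting each root into the other basis elements fixes the other coordinates.
  y = -2: the earlier basis element becomes x + 4 = 0, giving x = -4 — point (-4, -2).
  y = 59/90: the earlier basis element becomes x - 119/30 = 0, giving x = 119/30 — point (119/30, 59/90).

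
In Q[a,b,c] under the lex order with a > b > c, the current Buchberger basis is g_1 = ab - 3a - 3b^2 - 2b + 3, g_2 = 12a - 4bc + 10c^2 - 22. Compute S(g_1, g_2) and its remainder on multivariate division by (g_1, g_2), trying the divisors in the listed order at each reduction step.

S(g_1, g_2) = -3a + 1/3b^2c - 3b^2 - 5/6bc^2 - 1/6b + 3; remainder on division = 1/3b^2c - 3b^2 - 5/6bc^2 - bc - 1/6b + 5/2c^2 - 5/2.

lcm(LM(g_1), LM(g_2)) = ab.
S = (lcm/LT(g_1))·g_1 − (lcm/LT(g_2))·g_2 = -3a + 1/3b^2c - 3b^2 - 5/6bc^2 - 1/6b + 3.
Reduce S modulo (g_1, g_2) in that order:
  leading term a: subtract (-1/4)·g_2 from -3a + 1/3b^2c - 3b^2 - 5/6bc^2 - 1/6b + 3 → 1/3b^2c - 3b^2 - 5/6bc^2 - bc - 1/6b + 5/2c^2 - 5/2
  leading term b^2c: no divisor's leading term divides it; move 1/3b^2c to the remainder.
  leading term b^2: no divisor's leading term divides it; move -3b^2 to the remainder.
  leading term bc^2: no divisor's leading term divides it; move -5/6bc^2 to the remainder.
  leading term bc: no divisor's leading term divides it; move -bc to the remainder.
  leading term b: no divisor's leading term divides it; move -1/6b to the remainder.
  leading term c^2: no divisor's leading term divides it; move 5/2c^2 to the remainder.
  leading term 1: no divisor's leading term divides it; move -5/2 to the remainder.
The remainder 1/3b^2c - 3b^2 - 5/6bc^2 - bc - 1/6b + 5/2c^2 - 5/2 is nonzero, so it would be added as the next basis element.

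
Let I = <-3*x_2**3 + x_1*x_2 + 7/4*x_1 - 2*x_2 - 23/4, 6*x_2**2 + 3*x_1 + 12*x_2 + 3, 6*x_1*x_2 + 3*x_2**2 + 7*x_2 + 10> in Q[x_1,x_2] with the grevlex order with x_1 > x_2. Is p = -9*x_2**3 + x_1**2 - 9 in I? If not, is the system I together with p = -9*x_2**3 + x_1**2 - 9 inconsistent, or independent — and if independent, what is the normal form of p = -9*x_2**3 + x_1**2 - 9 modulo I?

First compute the reduced Gröbner basis of I by Buchberger's algorithm.
f_1 = -3*x_2**3 + x_1*x_2 + 7/4*x_1 - 2*x_2 - 23/4, LT = x_2**3.
f_2 = 6*x_2**2 + 3*x_1 + 12*x_2 + 3, LT = x_2**2.
f_3 = 6*x_1*x_2 + 3*x_2**2 + 7*x_2 + 10, LT = x_1*x_2.

S(f_1,f_2): lcm = x_2**3. S = -5/6*x_1*x_2 - 2*x_2**2 - 7/12*x_1 + 1/6*x_2 + 23/12.
  reduce S modulo (f_1, f_2, f_3):
  remainder 5/24*x_1 + 155/36*x_2 + 295/72 ≠ 0; add h_4 = 5/24*x_1 + 155/36*x_2 + 295/72 to the basis.

S(f_1,f_3): lcm = x_1*x_2**3. S = -1/2*x_2**4 - 1/3*x_1**2*x_2 - 7/6*x_2**3 - 7/12*x_1**2 + 2/3*x_1*x_2 - 5/3*x_2**2 + 23/12*x_1.
  reduce S modulo (f_1, f_2, f_3, h_4):
  remainder -8395/24*x_2 - 8395/24 ≠ 0; add h_5 = -8395/24*x_2 - 8395/24 to the basis.

The other S-polynomials (S(f_2,f_3), S(f_1,h_4), S(f_2,h_4), S(f_3,h_4), S(f_1,h_5), S(f_2,h_5), S(f_3,h_5), S(h_4,h_5)) all reduce to 0 modulo the current basis, so we have a Gröbner basis.
Inter-reduce: drop elements whose leading term is divisible by another's, tail-reduce, and make monic.
Reduced Gröbner basis: {x_1 - 1, x_2 + 1}.
Label its elements g_1 = x_1 - 1, g_2 = x_2 + 1.

Reduce p = -9*x_2**3 + x_1**2 - 9 modulo G:
  leading term x_2**3: subtract (-9*x_2**2)·g_2 from -9*x_2**3 + x_1**2 - 9 → x_1**2 + 9*x_2**2 - 9
  leading term x_1**2: subtract (x_1)·g_1 from x_1**2 + 9*x_2**2 - 9 → 9*x_2**2 + x_1 - 9
  leading term x_2**2: subtract (9*x_2)·g_2 from 9*x_2**2 + x_1 - 9 → x_1 - 9*x_2 - 9
  leading term x_1: subtract (1)·g_1 from x_1 - 9*x_2 - 9 → -9*x_2 - 8
  leading term x_2: subtract (-9)·g_2 from -9*x_2 - 8 → 1
  leading term 1: no divisor's leading term divides it; move 1 to the remainder.
  normal form = 1.
The normal form is nonzero, so p ∉ I. Since p minus its normal form lies in I, I + (p) = I + (r) where r = 1; decide whether this ideal is the whole ring.
Here r = 1 is a nonzero constant, hence a unit: 1 ∈ I + (p), the Gröbner basis of I + (p) is {1}, and the enlarged system has no common solution — adjoining p is inconsistent.

Ideal membership is decidable via reduction modulo a Gröbner basis.

Adjoining -9*x_2**3 + x_1**2 - 9 makes the ideal the whole ring: the system is inconsistent.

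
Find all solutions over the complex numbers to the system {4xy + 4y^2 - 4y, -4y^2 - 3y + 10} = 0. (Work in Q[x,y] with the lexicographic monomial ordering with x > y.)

{(3, -2), (-1/4, 5/4)}

Compute a lex Gröbner basis by Buchberger's algorithm.
f_1 = 4xy + 4y^2 - 4y, LT = xy.
f_2 = -4y^2 - 3y + 10, LT = y^2.

S(f_1,f_2): lcm = xy^2. S = -3/4xy + 5/2x + y^3 - y^2.
  leading term xy: subtract (-3/16)·f_1 from -3/4xy + 5/2x + y^3 - y^2 → 5/2x + y^3 - 1/4y^2 - 3/4y
  leading term x: no divisor's leading term divides it; move 5/2x to the remainder.
  leading term y^3: subtract (-1/4y)·f_2 from y^3 - 1/4y^2 - 3/4y → -y^2 + 7/4y
  leading term y^2: subtract (1/4)·f_2 from -y^2 + 7/4y → 5/2y - 5/2
  leading term y: no divisor's leading term divides it; move 5/2y to the remainder.
  leading term 1: no divisor's leading term divides it; move -5/2 to the remainder.
  remainder 5/2x + 5/2y - 5/2 ≠ 0; add h_3 = 5/2x + 5/2y - 5/2 to the basis.

The other S-polynomials (S(f_1,h_3), S(f_2,h_3)) all reduce to 0 modulo the current basis, so we have a Gröbner basis.
Inter-reduce: drop elements whose leading term is divisible by another's, tail-reduce, and make monic.
Reduced Gröbner basis: {x + y - 1, y^2 + 3/4y - 5/2}.

The lex basis is triangular: the last element involves only y. Solving y^2 + 3/4y - 5/2 = 0 gives y ∈ {-2, 5/4}; substituting each value into the earlier elements determines the remaining variables.
  y = -2: the earlier basis element becomes x - 3 = 0, giving x = 3 — point (3, -2).
  y = 5/4: the earlier basis element becomes x + 1/4 = 0, giving x = -1/4 — point (-1/4, 5/4).
Each listed point satisfies every original equation (direct substitution).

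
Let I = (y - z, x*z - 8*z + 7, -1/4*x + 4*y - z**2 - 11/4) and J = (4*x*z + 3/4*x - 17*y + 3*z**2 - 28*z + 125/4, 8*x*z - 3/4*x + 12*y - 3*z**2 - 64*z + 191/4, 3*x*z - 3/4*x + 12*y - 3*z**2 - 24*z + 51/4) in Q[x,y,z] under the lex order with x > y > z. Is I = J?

Equality of ideals is decidable: compute both reduced Gröbner bases (unique for the ordering) and check whether they agree.
Buchberger on the first generating set:
f_1 = y - z, LT = y.
f_2 = x*z - 8*z + 7, LT = x*z.
f_3 = -1/4*x + 4*y - z**2 - 11/4, LT = x.

S(f_2,f_3): lcm = x*z. S = 16*y*z - 4*z**3 - 19*z + 7.
  reduce S modulo (f_1, f_2, f_3):
  remainder -4*z**3 + 16*z**2 - 19*z + 7 ≠ 0; add g_4 = -4*z**3 + 16*z**2 - 19*z + 7 to the basis.

The other S-polynomials (S(f_1,f_2), S(f_1,f_3), S(f_1,g_4), S(f_2,g_4), S(f_3,g_4)) all reduce to 0 modulo the current basis, so we have a Gröbner basis.
Inter-reduce: drop elements whose leading term is divisible by another's, tail-reduce, and make monic.
Reduced Gröbner basis: {x + 4*z**2 - 16*z + 11, y - z, z**3 - 4*z**2 + 19/4*z - 7/4}.

Buchberger on the second generating set:
h_1 = 4*x*z + 3/4*x - 17*y + 3*z**2 - 28*z + 125/4, LT = x*z.
h_2 = 8*x*z - 3/4*x + 12*y - 3*z**2 - 64*z + 191/4, LT = x*z.
h_3 = 3*x*z - 3/4*x + 12*y - 3*z**2 - 24*z + 51/4, LT = x*z.

S(h_1,h_2): lcm = x*z. S = 9/32*x - 23/4*y + 9/8*z**2 + z + 59/32.
  reduce S modulo (h_1, h_2, h_3):
  remainder 9/32*x - 23/4*y + 9/8*z**2 + z + 59/32 ≠ 0; add k_4 = 9/32*x - 23/4*y + 9/8*z**2 + z + 59/32 to the basis.

S(h_1,h_3): lcm = x*z. S = 7/16*x - 33/4*y + 7/4*z**2 + z + 57/16.
  reduce S modulo (h_1, h_2, h_3, k_4):
  remainder 25/36*y - 5/9*z + 25/36 ≠ 0; add k_5 = 25/36*y - 5/9*z + 25/36 to the basis.

S(h_1,k_4): lcm = x*z. S = 3/16*x + 184/9*y*z - 17/4*y - 4*z**3 - 101/36*z**2 - 122/9*z + 125/16.
  reduce S modulo (h_1, h_2, h_3, k_4, k_5):
  remainder -4*z**3 + 64/5*z**2 - 35*z + 7 ≠ 0; add k_6 = -4*z**3 + 64/5*z**2 - 35*z + 7 to the basis.

The other S-polynomials (S(h_2,h_3), S(h_2,k_4), S(h_3,k_4), S(h_1,k_5), S(h_2,k_5), S(h_3,k_5), S(k_4,k_5), S(h_1,k_6), S(h_2,k_6), S(h_3,k_6), S(k_4,k_6), S(k_5,k_6)) all reduce to 0 modulo the current basis, so we have a Gröbner basis.
Inter-reduce: drop elements whose leading term is divisible by another's, tail-reduce, and make monic.
Reduced Gröbner basis: {x + 4*z**2 - 64/5*z + 27, y - 4/5*z + 1, z**3 - 16/5*z**2 + 35/4*z - 7/4}.

Since the reduced bases disagree, the two ideals are not the same.

No, the ideals differ.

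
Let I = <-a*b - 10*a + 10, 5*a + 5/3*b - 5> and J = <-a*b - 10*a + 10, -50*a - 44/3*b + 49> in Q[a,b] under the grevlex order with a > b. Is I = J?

Equality of ideals is decidable: compute both reduced Gröbner bases (unique for the ordering) and check whether they agree.
Buchberger on the first generating set:
f_1 = -a*b - 10*a + 10, LT = a*b.
f_2 = 5*a + 5/3*b - 5, LT = a.

S(f_1,f_2): lcm = a*b. S = -1/3*b**2 + 10*a + b - 10.
  leading term b**2: no divisor's leading term divides it; move -1/3*b**2 to the remainder.
  leading term a: subtract (2)·f_2 from 10*a + b - 10 → -7/3*b
  leading term b: no divisor's leading term divides it; move -7/3*b to the remainder.
  remainder -1/3*b**2 - 7/3*b ≠ 0; add g_3 = -1/3*b**2 - 7/3*b to the basis.

The other S-polynomials (S(f_1,g_3), S(f_2,g_3)) all reduce to 0 modulo the current basis, so we have a Gröbner basis.
Inter-reduce: drop elements whose leading term is divisible by another's, tail-reduce, and make monic.
Reduced Gröbner basis: {b**2 + 7*b, a + 1/3*b - 1}.

Buchberger on the second generating set:
h_1 = -a*b - 10*a + 10, LT = a*b.
h_2 = -50*a - 44/3*b + 49, LT = a.

S(h_1,h_2): lcm = a*b. S = -22/75*b**2 + 10*a + 49/50*b - 10.
  leading term b**2: no divisor's leading term divides it; move -22/75*b**2 to the remainder.
  leading term a: subtract (-1/5)·h_2 from 10*a + 49/50*b - 10 → -293/150*b - 1/5
  leading term b: no divisor's leading term divides it; move -293/150*b to the remainder.
  leading term 1: no divisor's leading term divides it; move -1/5 to the remainder.
  remainder -22/75*b**2 - 293/150*b - 1/5 ≠ 0; add k_3 = -22/75*b**2 - 293/150*b - 1/5 to the basis.

The other S-polynomials (S(h_1,k_3), S(h_2,k_3)) all reduce to 0 modulo the current basis, so we have a Gröbner basis.
Inter-reduce: drop elements whose leading term is divisible by another's, tail-reduce, and make monic.
Reduced Gröbner basis: {b**2 + 293/44*b + 15/22, a + 22/75*b - 49/50}.

Since the reduced bases disagree, the two ideals are not the same.

No, the ideals differ.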